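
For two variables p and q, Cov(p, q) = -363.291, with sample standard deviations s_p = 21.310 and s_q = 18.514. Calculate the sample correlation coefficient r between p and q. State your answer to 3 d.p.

-0.921

r = Cov(p,q) / (s_p · s_q) = -363.291 / (21.310 × 18.514)
  = -363.291 / 394.5333 ≈ -0.921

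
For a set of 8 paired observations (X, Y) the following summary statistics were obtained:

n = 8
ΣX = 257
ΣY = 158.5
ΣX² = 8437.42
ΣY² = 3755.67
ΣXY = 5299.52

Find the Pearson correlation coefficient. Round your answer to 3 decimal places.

0.622

r = (nΣXY − ΣXΣY) / √[(nΣX² − (ΣX)²)(nΣY² − (ΣY)²)]
Numerator: 8×5299.52 − 257×158.5 = 1661.66
Denominator: √[(67499.36 − 66049)(30045.36 − 25122.25)] = √[1450.36 × 4923.11] = 2672.1306
r = 1661.66 / 2672.1306 ≈ 0.622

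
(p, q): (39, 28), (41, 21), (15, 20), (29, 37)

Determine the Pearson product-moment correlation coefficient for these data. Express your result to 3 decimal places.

n = 4, Σp = 124, Σq = 106, Σp² = 4268, Σq² = 2994, Σpq = 3326
nΣpq − ΣpΣq = 13304 − 13144 = 160
nΣp² − (Σp)² = 17072 − 15376 = 1696; nΣq² − (Σq)² = 11976 − 11236 = 740
r = 160 / √(1696 × 740) = 160 / 1120.2857 ≈ 0.143

0.143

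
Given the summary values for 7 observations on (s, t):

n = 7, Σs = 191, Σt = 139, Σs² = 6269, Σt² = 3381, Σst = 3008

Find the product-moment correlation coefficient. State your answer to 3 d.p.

r = (nΣst − ΣsΣt) / √[(nΣs² − (Σs)²)(nΣt² − (Σt)²)]
Numerator: 7×3008 − 191×139 = -5493
Denominator: √[(43883 − 36481)(23667 − 19321)] = √[7402 × 4346] = 5671.7803
r = -5493 / 5671.7803 ≈ -0.968

-0.968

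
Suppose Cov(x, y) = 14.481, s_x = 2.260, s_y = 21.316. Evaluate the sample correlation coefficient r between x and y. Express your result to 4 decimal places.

0.3006

r = Cov(x,y) / (s_x · s_y) = 14.481 / (2.260 × 21.316)
  = 14.481 / 48.1742 ≈ 0.3006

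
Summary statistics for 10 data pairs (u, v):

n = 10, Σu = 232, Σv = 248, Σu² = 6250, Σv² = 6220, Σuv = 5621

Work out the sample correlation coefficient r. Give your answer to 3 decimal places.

r = (nΣuv − ΣuΣv) / √[(nΣu² − (Σu)²)(nΣv² − (Σv)²)]
Numerator: 10×5621 − 232×248 = -1326
Denominator: √[(62500 − 53824)(62200 − 61504)] = √[8676 × 696] = 2457.3351
r = -1326 / 2457.3351 ≈ -0.540

-0.540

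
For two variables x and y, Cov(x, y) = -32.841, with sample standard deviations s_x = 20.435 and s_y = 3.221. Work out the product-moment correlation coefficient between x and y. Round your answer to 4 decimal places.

r = Cov(x,y) / (s_x · s_y) = -32.841 / (20.435 × 3.221)
  = -32.841 / 65.8211 ≈ -0.4989

-0.4989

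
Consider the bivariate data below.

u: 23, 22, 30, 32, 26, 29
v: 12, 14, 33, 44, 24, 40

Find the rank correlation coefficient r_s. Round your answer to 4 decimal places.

Rank u: 2, 1, 5, 6, 3, 4
Rank v: 1, 2, 4, 6, 3, 5
d = rank(u) − rank(v): 1, -1, 1, 0, 0, -1; Σd² = 4
ρ = 1 − 6Σd² / [n(n²−1)] = 1 − 6×4 / (6×35) = 1 − 24/210 ≈ 0.8857

0.8857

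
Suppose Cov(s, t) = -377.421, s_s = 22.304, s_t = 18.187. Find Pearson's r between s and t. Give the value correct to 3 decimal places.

r = Cov(s,t) / (s_s · s_t) = -377.421 / (22.304 × 18.187)
  = -377.421 / 405.6428 ≈ -0.930

-0.930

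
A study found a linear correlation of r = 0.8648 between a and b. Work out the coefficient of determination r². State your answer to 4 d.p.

0.7479

r² = (0.8648)² = 0.7479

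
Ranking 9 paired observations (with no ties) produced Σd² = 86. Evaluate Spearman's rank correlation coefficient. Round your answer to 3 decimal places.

0.283

ρ = 1 − 6Σd² / [n(n²−1)] = 1 − 6×86 / (9×80)
  = 1 − 516/720 = 1 − 0.7167 ≈ 0.283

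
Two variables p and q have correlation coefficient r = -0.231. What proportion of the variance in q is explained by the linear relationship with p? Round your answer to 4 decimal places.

r² = (-0.231)² = 0.0534

0.0534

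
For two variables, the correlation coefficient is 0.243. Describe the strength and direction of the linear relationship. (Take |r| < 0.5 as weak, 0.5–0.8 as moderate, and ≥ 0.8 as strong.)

r = 0.243 > 0 so the relationship is positive.
|r| = 0.243, which falls in the weak range.

weak positive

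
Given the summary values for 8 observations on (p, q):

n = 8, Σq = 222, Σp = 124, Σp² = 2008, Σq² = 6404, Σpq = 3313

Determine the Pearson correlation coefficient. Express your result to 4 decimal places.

-0.8845

r = (nΣpq − ΣpΣq) / √[(nΣp² − (Σp)²)(nΣq² − (Σq)²)]
Numerator: 8×3313 − 124×222 = -1024
Denominator: √[(16064 − 15376)(51232 − 49284)] = √[688 × 1948] = 1157.6804
r = -1024 / 1157.6804 ≈ -0.8845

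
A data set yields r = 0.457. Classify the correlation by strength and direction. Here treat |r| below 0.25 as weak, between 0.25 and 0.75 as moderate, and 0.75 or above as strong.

moderate positive

r = 0.457 > 0 so the relationship is positive.
|r| = 0.457, which falls in the moderate range.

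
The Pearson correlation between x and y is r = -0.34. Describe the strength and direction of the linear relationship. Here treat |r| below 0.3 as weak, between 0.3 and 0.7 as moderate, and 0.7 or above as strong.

moderate negative

r = -0.34 < 0 so the relationship is negative.
|r| = 0.34, which falls in the moderate range.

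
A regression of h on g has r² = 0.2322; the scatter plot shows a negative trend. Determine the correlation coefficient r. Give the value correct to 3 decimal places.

-0.482

|r| = √0.2322 = 0.482
The association is negative, so r = −0.482.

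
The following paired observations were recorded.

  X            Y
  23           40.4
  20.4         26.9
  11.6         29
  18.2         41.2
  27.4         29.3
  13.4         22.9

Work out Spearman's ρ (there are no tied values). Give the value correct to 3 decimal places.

Rank X: 5, 4, 1, 3, 6, 2
Rank Y: 5, 2, 3, 6, 4, 1
d = rank(X) − rank(Y): 0, 2, -2, -3, 2, 1; Σd² = 22
ρ = 1 − 6Σd² / [n(n²−1)] = 1 − 6×22 / (6×35) = 1 − 132/210 ≈ 0.371

0.371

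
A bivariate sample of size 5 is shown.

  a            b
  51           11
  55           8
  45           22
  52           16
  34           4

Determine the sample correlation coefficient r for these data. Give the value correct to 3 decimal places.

0.289

n = 5, Σa = 237, Σb = 61, Σa² = 11511, Σb² = 941, Σab = 2959
nΣab − ΣaΣb = 14795 − 14457 = 338
nΣa² − (Σa)² = 57555 − 56169 = 1386; nΣb² − (Σb)² = 4705 − 3721 = 984
r = 338 / √(1386 × 984) = 338 / 1167.8288 ≈ 0.289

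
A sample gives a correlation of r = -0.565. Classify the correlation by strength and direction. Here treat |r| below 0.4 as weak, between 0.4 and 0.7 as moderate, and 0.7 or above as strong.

r = -0.565 < 0 so the relationship is negative.
|r| = 0.565, which falls in the moderate range.

moderate negative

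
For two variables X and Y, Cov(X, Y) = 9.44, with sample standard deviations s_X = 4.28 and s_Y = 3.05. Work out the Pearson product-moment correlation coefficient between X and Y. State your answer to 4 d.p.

0.7231

r = Cov(X,Y) / (s_X · s_Y) = 9.44 / (4.28 × 3.05)
  = 9.44 / 13.0540 ≈ 0.7231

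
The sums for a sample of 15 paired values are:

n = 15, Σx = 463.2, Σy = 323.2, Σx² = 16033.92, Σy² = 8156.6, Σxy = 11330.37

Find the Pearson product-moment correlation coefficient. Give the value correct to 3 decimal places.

r = (nΣxy − ΣxΣy) / √[(nΣx² − (Σx)²)(nΣy² − (Σy)²)]
Numerator: 15×11330.37 − 463.2×323.2 = 20249.31
Denominator: √[(240508.8 − 214554.24)(122349 − 104458.24)] = √[25954.56 × 17890.76] = 21548.7077
r = 20249.31 / 21548.7077 ≈ 0.940

0.940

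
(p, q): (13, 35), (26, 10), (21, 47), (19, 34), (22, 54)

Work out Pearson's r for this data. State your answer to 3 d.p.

-0.313

n = 5, Σp = 101, Σq = 180, Σp² = 2131, Σq² = 7606, Σpq = 3536
nΣpq − ΣpΣq = 17680 − 18180 = -500
nΣp² − (Σp)² = 10655 − 10201 = 454; nΣq² − (Σq)² = 38030 − 32400 = 5630
r = -500 / √(454 × 5630) = -500 / 1598.7558 ≈ -0.313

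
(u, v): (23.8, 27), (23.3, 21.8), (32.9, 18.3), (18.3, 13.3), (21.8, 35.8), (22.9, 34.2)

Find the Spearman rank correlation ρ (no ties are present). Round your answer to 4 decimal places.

Rank u: 5, 4, 6, 1, 2, 3
Rank v: 4, 3, 2, 1, 6, 5
d = rank(u) − rank(v): 1, 1, 4, 0, -4, -2; Σd² = 38
ρ = 1 − 6Σd² / [n(n²−1)] = 1 − 6×38 / (6×35) = 1 − 228/210 ≈ -0.0857

-0.0857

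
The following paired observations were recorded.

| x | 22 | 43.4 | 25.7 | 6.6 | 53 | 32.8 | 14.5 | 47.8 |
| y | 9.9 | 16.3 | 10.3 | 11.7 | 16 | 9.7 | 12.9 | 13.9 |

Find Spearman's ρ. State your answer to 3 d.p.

0.500

Rank x: 3, 6, 4, 1, 8, 5, 2, 7
Rank y: 2, 8, 3, 4, 7, 1, 5, 6
d = rank(x) − rank(y): 1, -2, 1, -3, 1, 4, -3, 1; Σd² = 42
ρ = 1 − 6Σd² / [n(n²−1)] = 1 − 6×42 / (8×63) = 1 − 252/504 ≈ 0.500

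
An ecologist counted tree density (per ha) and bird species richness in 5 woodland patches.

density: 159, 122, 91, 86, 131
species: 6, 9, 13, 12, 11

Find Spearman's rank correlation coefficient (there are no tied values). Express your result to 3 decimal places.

-0.800

Rank density: 5, 3, 2, 1, 4
Rank species: 1, 2, 5, 4, 3
d = rank(density) − rank(species): 4, 1, -3, -3, 1; Σd² = 36
ρ = 1 − 6Σd² / [n(n²−1)] = 1 − 6×36 / (5×24) = 1 − 216/120 ≈ -0.800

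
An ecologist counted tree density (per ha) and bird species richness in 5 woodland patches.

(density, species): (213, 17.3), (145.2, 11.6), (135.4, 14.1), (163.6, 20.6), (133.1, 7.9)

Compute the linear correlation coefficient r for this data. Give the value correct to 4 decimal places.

n = 5, Σx = 790.3, Σy = 71.5, Σx² = 129265.77, Σy² = 1119.43, Σxy = 11700.01
nΣxy − ΣxΣy = 58500.05 − 56506.45 = 1993.6
nΣx² − (Σx)² = 646328.85 − 624574.09 = 21754.76; nΣy² − (Σy)² = 5597.15 − 5112.25 = 484.9
r = 1993.6 / √(21754.76 × 484.9) = 1993.6 / 3247.9044 ≈ 0.6138

0.6138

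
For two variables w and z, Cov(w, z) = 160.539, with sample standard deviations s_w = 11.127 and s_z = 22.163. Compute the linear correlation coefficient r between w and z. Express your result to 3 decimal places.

r = Cov(w,z) / (s_w · s_z) = 160.539 / (11.127 × 22.163)
  = 160.539 / 246.6077 ≈ 0.651

0.651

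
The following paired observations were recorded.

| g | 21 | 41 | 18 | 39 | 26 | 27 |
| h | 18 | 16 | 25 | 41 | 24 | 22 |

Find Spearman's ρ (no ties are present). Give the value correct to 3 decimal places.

-0.257

Rank g: 2, 6, 1, 5, 3, 4
Rank h: 2, 1, 5, 6, 4, 3
d = rank(g) − rank(h): 0, 5, -4, -1, -1, 1; Σd² = 44
ρ = 1 − 6Σd² / [n(n²−1)] = 1 − 6×44 / (6×35) = 1 − 264/210 ≈ -0.257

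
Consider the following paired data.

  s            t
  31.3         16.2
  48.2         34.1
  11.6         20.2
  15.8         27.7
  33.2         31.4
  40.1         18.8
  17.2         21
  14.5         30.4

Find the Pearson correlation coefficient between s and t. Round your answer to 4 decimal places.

0.2020

n = 8, Σs = 211.9, Σt = 199.8, Σs² = 6903.47, Σt² = 5305.14, Σst = 5421.02
nΣst − ΣsΣt = 43368.16 − 42337.62 = 1030.54
nΣs² − (Σs)² = 55227.76 − 44901.61 = 10326.15; nΣt² − (Σt)² = 42441.12 − 39920.04 = 2521.08
r = 1030.54 / √(10326.15 × 2521.08) = 1030.54 / 5102.2593 ≈ 0.2020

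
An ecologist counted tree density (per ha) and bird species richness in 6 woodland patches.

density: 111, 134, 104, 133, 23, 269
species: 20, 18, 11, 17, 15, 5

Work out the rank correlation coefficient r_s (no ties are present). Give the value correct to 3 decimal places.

-0.086

Rank density: 3, 5, 2, 4, 1, 6
Rank species: 6, 5, 2, 4, 3, 1
d = rank(density) − rank(species): -3, 0, 0, 0, -2, 5; Σd² = 38
ρ = 1 − 6Σd² / [n(n²−1)] = 1 − 6×38 / (6×35) = 1 − 228/210 ≈ -0.086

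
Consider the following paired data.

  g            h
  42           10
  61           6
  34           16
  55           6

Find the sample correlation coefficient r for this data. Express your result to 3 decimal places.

-0.944

n = 4, Σg = 192, Σh = 38, Σg² = 9666, Σh² = 428, Σgh = 1660
nΣgh − ΣgΣh = 6640 − 7296 = -656
nΣg² − (Σg)² = 38664 − 36864 = 1800; nΣh² − (Σh)² = 1712 − 1444 = 268
r = -656 / √(1800 × 268) = -656 / 694.5502 ≈ -0.944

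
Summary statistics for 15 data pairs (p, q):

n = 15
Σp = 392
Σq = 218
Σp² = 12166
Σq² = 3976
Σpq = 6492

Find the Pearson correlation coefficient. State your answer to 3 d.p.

0.638

r = (nΣpq − ΣpΣq) / √[(nΣp² − (Σp)²)(nΣq² − (Σq)²)]
Numerator: 15×6492 − 392×218 = 11924
Denominator: √[(182490 − 153664)(59640 − 47524)] = √[28826 × 12116] = 18688.3872
r = 11924 / 18688.3872 ≈ 0.638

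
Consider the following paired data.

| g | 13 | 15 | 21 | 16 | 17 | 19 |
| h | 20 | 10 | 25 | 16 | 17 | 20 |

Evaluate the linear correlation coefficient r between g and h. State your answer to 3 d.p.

n = 6, Σg = 101, Σh = 108, Σg² = 1741, Σh² = 2070, Σgh = 1860
nΣgh − ΣgΣh = 11160 − 10908 = 252
nΣg² − (Σg)² = 10446 − 10201 = 245; nΣh² − (Σh)² = 12420 − 11664 = 756
r = 252 / √(245 × 756) = 252 / 430.3719 ≈ 0.586

0.586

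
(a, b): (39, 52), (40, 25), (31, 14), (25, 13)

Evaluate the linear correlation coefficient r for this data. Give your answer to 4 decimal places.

n = 4, Σa = 135, Σb = 104, Σa² = 4707, Σb² = 3694, Σab = 3787
nΣab − ΣaΣb = 15148 − 14040 = 1108
nΣa² − (Σa)² = 18828 − 18225 = 603; nΣb² − (Σb)² = 14776 − 10816 = 3960
r = 1108 / √(603 × 3960) = 1108 / 1545.2767 ≈ 0.7170

0.7170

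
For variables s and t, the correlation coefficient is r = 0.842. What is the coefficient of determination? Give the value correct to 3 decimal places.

0.709

r² = (0.842)² = 0.709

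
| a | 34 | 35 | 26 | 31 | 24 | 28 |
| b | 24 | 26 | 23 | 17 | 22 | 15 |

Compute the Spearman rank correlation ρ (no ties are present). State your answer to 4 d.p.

Rank a: 5, 6, 2, 4, 1, 3
Rank b: 5, 6, 4, 2, 3, 1
d = rank(a) − rank(b): 0, 0, -2, 2, -2, 2; Σd² = 16
ρ = 1 − 6Σd² / [n(n²−1)] = 1 − 6×16 / (6×35) = 1 − 96/210 ≈ 0.5429

0.5429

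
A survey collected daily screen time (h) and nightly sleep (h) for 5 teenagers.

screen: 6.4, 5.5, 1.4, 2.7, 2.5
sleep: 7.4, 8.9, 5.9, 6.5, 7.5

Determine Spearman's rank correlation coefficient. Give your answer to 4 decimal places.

0.5000

Rank screen: 5, 4, 1, 3, 2
Rank sleep: 3, 5, 1, 2, 4
d = rank(screen) − rank(sleep): 2, -1, 0, 1, -2; Σd² = 10
ρ = 1 − 6Σd² / [n(n²−1)] = 1 − 6×10 / (5×24) = 1 − 60/120 ≈ 0.5000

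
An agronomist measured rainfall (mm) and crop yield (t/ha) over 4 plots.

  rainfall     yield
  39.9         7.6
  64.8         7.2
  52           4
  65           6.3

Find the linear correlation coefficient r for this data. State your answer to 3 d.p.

n = 4, Σx = 221.7, Σy = 25.1, Σx² = 12720.05, Σy² = 165.29, Σxy = 1387.3
nΣxy − ΣxΣy = 5549.2 − 5564.67 = -15.47
nΣx² − (Σx)² = 50880.2 − 49150.89 = 1729.31; nΣy² − (Σy)² = 661.16 − 630.01 = 31.15
r = -15.47 / √(1729.31 × 31.15) = -15.47 / 232.0948 ≈ -0.067

-0.067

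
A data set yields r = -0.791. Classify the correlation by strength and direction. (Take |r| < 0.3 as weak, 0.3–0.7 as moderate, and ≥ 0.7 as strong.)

r = -0.791 < 0 so the relationship is negative.
|r| = 0.791, which falls in the strong range.

strong negative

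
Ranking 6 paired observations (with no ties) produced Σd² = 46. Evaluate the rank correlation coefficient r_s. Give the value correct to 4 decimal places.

-0.3143

ρ = 1 − 6Σd² / [n(n²−1)] = 1 − 6×46 / (6×35)
  = 1 − 276/210 = 1 − 1.31429 ≈ -0.3143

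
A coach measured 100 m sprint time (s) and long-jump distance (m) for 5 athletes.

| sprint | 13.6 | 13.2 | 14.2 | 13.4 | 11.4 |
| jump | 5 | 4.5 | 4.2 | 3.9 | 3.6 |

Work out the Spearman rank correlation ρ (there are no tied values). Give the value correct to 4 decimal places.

0.5000

Rank sprint: 4, 2, 5, 3, 1
Rank jump: 5, 4, 3, 2, 1
d = rank(sprint) − rank(jump): -1, -2, 2, 1, 0; Σd² = 10
ρ = 1 − 6Σd² / [n(n²−1)] = 1 − 6×10 / (5×24) = 1 − 60/120 ≈ 0.5000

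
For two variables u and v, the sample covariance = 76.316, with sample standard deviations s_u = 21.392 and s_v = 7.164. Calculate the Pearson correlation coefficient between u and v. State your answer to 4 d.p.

0.4980

r = Cov(u,v) / (s_u · s_v) = 76.316 / (21.392 × 7.164)
  = 76.316 / 153.2523 ≈ 0.4980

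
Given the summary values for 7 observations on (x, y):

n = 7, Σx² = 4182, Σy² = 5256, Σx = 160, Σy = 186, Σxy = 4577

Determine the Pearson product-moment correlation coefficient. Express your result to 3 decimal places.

r = (nΣxy − ΣxΣy) / √[(nΣx² − (Σx)²)(nΣy² − (Σy)²)]
Numerator: 7×4577 − 160×186 = 2279
Denominator: √[(29274 − 25600)(36792 − 34596)] = √[3674 × 2196] = 2840.4408
r = 2279 / 2840.4408 ≈ 0.802

0.802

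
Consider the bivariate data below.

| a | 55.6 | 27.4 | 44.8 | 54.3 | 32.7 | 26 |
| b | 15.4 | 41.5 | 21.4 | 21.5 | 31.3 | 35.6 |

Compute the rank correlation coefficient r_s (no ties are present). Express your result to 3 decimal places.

Rank a: 6, 2, 4, 5, 3, 1
Rank b: 1, 6, 2, 3, 4, 5
d = rank(a) − rank(b): 5, -4, 2, 2, -1, -4; Σd² = 66
ρ = 1 − 6Σd² / [n(n²−1)] = 1 − 6×66 / (6×35) = 1 − 396/210 ≈ -0.886

-0.886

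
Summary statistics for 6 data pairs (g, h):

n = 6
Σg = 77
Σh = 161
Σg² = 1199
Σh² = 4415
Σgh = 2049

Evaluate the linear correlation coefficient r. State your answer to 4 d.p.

r = (nΣgh − ΣgΣh) / √[(nΣg² − (Σg)²)(nΣh² − (Σh)²)]
Numerator: 6×2049 − 77×161 = -103
Denominator: √[(7194 − 5929)(26490 − 25921)] = √[1265 × 569] = 848.4014
r = -103 / 848.4014 ≈ -0.1214

-0.1214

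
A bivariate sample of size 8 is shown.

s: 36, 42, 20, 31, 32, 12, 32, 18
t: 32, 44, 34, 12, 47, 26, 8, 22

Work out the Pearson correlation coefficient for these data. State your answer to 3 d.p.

0.250

n = 8, Σs = 223, Σt = 225, Σs² = 6937, Σt² = 7693, Σst = 6520
nΣst − ΣsΣt = 52160 − 50175 = 1985
nΣs² − (Σs)² = 55496 − 49729 = 5767; nΣt² − (Σt)² = 61544 − 50625 = 10919
r = 1985 / √(5767 × 10919) = 1985 / 7935.3559 ≈ 0.250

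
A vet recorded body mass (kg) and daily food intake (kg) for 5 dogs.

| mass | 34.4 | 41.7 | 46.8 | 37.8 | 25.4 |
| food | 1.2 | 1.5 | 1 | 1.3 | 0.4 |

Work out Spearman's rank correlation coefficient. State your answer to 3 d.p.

0.400

Rank mass: 2, 4, 5, 3, 1
Rank food: 3, 5, 2, 4, 1
d = rank(mass) − rank(food): -1, -1, 3, -1, 0; Σd² = 12
ρ = 1 − 6Σd² / [n(n²−1)] = 1 − 6×12 / (5×24) = 1 − 72/120 ≈ 0.400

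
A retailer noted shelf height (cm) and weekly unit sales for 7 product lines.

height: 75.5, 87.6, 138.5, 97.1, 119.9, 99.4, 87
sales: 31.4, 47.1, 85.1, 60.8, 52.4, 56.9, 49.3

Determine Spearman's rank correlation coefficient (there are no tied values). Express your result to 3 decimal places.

0.821

Rank height: 1, 3, 7, 4, 6, 5, 2
Rank sales: 1, 2, 7, 6, 4, 5, 3
d = rank(height) − rank(sales): 0, 1, 0, -2, 2, 0, -1; Σd² = 10
ρ = 1 − 6Σd² / [n(n²−1)] = 1 − 6×10 / (7×48) = 1 − 60/336 ≈ 0.821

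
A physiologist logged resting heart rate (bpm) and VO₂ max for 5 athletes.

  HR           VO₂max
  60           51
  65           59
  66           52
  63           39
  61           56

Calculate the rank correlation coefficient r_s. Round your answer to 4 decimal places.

Rank HR: 1, 4, 5, 3, 2
Rank VO₂max: 2, 5, 3, 1, 4
d = rank(HR) − rank(VO₂max): -1, -1, 2, 2, -2; Σd² = 14
ρ = 1 − 6Σd² / [n(n²−1)] = 1 − 6×14 / (5×24) = 1 − 84/120 ≈ 0.3000

0.3000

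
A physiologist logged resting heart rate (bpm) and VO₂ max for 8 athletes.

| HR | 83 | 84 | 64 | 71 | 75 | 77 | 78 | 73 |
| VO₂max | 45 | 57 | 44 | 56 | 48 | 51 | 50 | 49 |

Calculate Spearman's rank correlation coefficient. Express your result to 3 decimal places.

Rank HR: 7, 8, 1, 2, 4, 5, 6, 3
Rank VO₂max: 2, 8, 1, 7, 3, 6, 5, 4
d = rank(HR) − rank(VO₂max): 5, 0, 0, -5, 1, -1, 1, -1; Σd² = 54
ρ = 1 − 6Σd² / [n(n²−1)] = 1 − 6×54 / (8×63) = 1 − 324/504 ≈ 0.357

0.357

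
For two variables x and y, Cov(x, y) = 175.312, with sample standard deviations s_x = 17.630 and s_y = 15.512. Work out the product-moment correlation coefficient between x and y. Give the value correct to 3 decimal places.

0.641

r = Cov(x,y) / (s_x · s_y) = 175.312 / (17.630 × 15.512)
  = 175.312 / 273.4766 ≈ 0.641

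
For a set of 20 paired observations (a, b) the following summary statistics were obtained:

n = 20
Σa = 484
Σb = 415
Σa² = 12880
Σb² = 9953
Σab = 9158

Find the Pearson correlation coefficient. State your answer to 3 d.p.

-0.707

r = (nΣab − ΣaΣb) / √[(nΣa² − (Σa)²)(nΣb² − (Σb)²)]
Numerator: 20×9158 − 484×415 = -17700
Denominator: √[(257600 − 234256)(199060 − 172225)] = √[23344 × 26835] = 25028.7083
r = -17700 / 25028.7083 ≈ -0.707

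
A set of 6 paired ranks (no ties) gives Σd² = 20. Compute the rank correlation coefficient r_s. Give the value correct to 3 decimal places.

ρ = 1 − 6Σd² / [n(n²−1)] = 1 − 6×20 / (6×35)
  = 1 − 120/210 = 1 − 0.5714 ≈ 0.429

0.429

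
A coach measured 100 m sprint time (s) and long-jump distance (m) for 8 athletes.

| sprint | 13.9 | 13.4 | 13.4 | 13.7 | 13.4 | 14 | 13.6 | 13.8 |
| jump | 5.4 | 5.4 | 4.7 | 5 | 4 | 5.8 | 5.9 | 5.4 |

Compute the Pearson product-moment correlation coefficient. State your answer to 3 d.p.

0.597

n = 8, Σx = 109.2, Σy = 41.6, Σx² = 1490.98, Σy² = 219.02, Σxy = 568.46
nΣxy − ΣxΣy = 4547.68 − 4542.72 = 4.96
nΣx² − (Σx)² = 11927.84 − 11924.64 = 3.2; nΣy² − (Σy)² = 1752.16 − 1730.56 = 21.6
r = 4.96 / √(3.2 × 21.6) = 4.96 / 8.3138 ≈ 0.597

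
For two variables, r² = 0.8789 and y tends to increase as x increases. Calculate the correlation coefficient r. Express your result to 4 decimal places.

|r| = √0.8789 = 0.9375
The association is positive, so r = 0.9375.

0.9375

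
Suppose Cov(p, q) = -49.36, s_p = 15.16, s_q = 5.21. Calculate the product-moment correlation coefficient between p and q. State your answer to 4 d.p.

r = Cov(p,q) / (s_p · s_q) = -49.36 / (15.16 × 5.21)
  = -49.36 / 78.9836 ≈ -0.6249

-0.6249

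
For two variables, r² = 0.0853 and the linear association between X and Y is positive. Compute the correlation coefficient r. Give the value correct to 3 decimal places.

|r| = √0.0853 = 0.292
The association is positive, so r = 0.292.

0.292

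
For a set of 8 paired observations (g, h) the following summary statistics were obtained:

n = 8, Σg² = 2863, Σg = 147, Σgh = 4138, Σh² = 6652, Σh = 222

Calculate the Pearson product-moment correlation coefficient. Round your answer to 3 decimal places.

r = (nΣgh − ΣgΣh) / √[(nΣg² − (Σg)²)(nΣh² − (Σh)²)]
Numerator: 8×4138 − 147×222 = 470
Denominator: √[(22904 − 21609)(53216 − 49284)] = √[1295 × 3932] = 2256.5327
r = 470 / 2256.5327 ≈ 0.208

0.208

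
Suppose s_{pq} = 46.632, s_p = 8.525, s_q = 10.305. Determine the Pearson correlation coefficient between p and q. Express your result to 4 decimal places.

r = Cov(p,q) / (s_p · s_q) = 46.632 / (8.525 × 10.305)
  = 46.632 / 87.8501 ≈ 0.5308

0.5308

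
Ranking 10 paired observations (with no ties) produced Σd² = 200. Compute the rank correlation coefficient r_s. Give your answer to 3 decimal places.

ρ = 1 − 6Σd² / [n(n²−1)] = 1 − 6×200 / (10×99)
  = 1 − 1200/990 = 1 − 1.2121 ≈ -0.212

-0.212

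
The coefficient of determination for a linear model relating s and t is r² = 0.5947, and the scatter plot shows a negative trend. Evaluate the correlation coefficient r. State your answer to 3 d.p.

-0.771

|r| = √0.5947 = 0.771
The association is negative, so r = −0.771.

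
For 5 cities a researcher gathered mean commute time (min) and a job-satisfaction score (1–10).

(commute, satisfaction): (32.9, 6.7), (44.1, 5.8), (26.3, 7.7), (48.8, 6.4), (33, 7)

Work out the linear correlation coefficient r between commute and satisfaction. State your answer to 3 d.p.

-0.844

n = 5, Σx = 185.1, Σy = 33.6, Σx² = 7189.35, Σy² = 227.78, Σxy = 1222.04
nΣxy − ΣxΣy = 6110.2 − 6219.36 = -109.16
nΣx² − (Σx)² = 35946.75 − 34262.01 = 1684.74; nΣy² − (Σy)² = 1138.9 − 1128.96 = 9.94
r = -109.16 / √(1684.74 × 9.94) = -109.16 / 129.4076 ≈ -0.844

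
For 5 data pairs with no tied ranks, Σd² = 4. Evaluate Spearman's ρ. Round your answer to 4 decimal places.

ρ = 1 − 6Σd² / [n(n²−1)] = 1 − 6×4 / (5×24)
  = 1 − 24/120 = 1 − 0.20000 ≈ 0.8000

0.8000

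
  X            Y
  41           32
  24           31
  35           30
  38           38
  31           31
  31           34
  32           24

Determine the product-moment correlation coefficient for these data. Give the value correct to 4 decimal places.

0.2962

n = 7, ΣX = 232, ΣY = 220, ΣX² = 7872, ΣY² = 7022, ΣXY = 7333
nΣXY − ΣXΣY = 51331 − 51040 = 291
nΣX² − (ΣX)² = 55104 − 53824 = 1280; nΣY² − (ΣY)² = 49154 − 48400 = 754
r = 291 / √(1280 × 754) = 291 / 982.4052 ≈ 0.2962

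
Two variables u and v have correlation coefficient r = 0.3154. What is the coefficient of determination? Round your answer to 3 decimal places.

0.099

r² = (0.3154)² = 0.099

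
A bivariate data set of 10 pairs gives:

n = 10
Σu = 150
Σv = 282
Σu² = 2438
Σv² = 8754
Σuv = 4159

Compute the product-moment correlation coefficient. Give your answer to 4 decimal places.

r = (nΣuv − ΣuΣv) / √[(nΣu² − (Σu)²)(nΣv² − (Σv)²)]
Numerator: 10×4159 − 150×282 = -710
Denominator: √[(24380 − 22500)(87540 − 79524)] = √[1880 × 8016] = 3882.0201
r = -710 / 3882.0201 ≈ -0.1829

-0.1829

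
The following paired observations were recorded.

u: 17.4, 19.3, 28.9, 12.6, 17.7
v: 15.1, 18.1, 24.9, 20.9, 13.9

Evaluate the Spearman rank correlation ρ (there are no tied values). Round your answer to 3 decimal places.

0.300

Rank u: 2, 4, 5, 1, 3
Rank v: 2, 3, 5, 4, 1
d = rank(u) − rank(v): 0, 1, 0, -3, 2; Σd² = 14
ρ = 1 − 6Σd² / [n(n²−1)] = 1 − 6×14 / (5×24) = 1 − 84/120 ≈ 0.300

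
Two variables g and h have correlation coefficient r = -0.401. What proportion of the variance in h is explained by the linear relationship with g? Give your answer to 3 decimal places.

r² = (-0.401)² = 0.161

0.161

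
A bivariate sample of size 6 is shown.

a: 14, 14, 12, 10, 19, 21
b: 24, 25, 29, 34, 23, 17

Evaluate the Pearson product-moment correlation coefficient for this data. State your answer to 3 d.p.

-0.929

n = 6, Σa = 90, Σb = 152, Σa² = 1438, Σb² = 4016, Σab = 2168
nΣab − ΣaΣb = 13008 − 13680 = -672
nΣa² − (Σa)² = 8628 − 8100 = 528; nΣb² − (Σb)² = 24096 − 23104 = 992
r = -672 / √(528 × 992) = -672 / 723.7237 ≈ -0.929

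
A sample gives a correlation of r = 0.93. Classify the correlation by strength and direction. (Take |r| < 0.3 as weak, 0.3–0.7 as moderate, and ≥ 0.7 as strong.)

strong positive

r = 0.93 > 0 so the relationship is positive.
|r| = 0.93, which falls in the strong range.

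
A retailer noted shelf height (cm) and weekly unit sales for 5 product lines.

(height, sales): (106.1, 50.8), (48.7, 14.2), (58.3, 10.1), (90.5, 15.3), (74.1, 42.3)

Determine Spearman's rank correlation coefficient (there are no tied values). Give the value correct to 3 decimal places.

Rank height: 5, 1, 2, 4, 3
Rank sales: 5, 2, 1, 3, 4
d = rank(height) − rank(sales): 0, -1, 1, 1, -1; Σd² = 4
ρ = 1 − 6Σd² / [n(n²−1)] = 1 − 6×4 / (5×24) = 1 − 24/120 ≈ 0.800

0.800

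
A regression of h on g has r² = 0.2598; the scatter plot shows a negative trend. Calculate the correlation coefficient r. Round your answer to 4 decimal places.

|r| = √0.2598 = 0.5097
The association is negative, so r = −0.5097.

-0.5097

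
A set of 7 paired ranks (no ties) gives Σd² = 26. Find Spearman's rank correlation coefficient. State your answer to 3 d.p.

ρ = 1 − 6Σd² / [n(n²−1)] = 1 − 6×26 / (7×48)
  = 1 − 156/336 = 1 − 0.4643 ≈ 0.536

0.536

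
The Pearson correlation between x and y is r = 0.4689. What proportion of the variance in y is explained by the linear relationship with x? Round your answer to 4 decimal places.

0.2199

r² = (0.4689)² = 0.2199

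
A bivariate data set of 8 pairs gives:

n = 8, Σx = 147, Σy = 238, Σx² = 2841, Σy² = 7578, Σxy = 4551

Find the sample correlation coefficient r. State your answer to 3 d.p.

r = (nΣxy − ΣxΣy) / √[(nΣx² − (Σx)²)(nΣy² − (Σy)²)]
Numerator: 8×4551 − 147×238 = 1422
Denominator: √[(22728 − 21609)(60624 − 56644)] = √[1119 × 3980] = 2110.3602
r = 1422 / 2110.3602 ≈ 0.674

0.674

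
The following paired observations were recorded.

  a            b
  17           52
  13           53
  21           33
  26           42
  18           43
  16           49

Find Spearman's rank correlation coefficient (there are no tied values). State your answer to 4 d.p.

Rank a: 3, 1, 5, 6, 4, 2
Rank b: 5, 6, 1, 2, 3, 4
d = rank(a) − rank(b): -2, -5, 4, 4, 1, -2; Σd² = 66
ρ = 1 − 6Σd² / [n(n²−1)] = 1 − 6×66 / (6×35) = 1 − 396/210 ≈ -0.8857

-0.8857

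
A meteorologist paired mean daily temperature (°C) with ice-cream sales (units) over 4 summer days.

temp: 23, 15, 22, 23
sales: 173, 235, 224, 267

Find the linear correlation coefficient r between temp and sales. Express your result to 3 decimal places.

n = 4, Σx = 83, Σy = 899, Σx² = 1767, Σy² = 206619, Σxy = 18573
nΣxy − ΣxΣy = 74292 − 74617 = -325
nΣx² − (Σx)² = 7068 − 6889 = 179; nΣy² − (Σy)² = 826476 − 808201 = 18275
r = -325 / √(179 × 18275) = -325 / 1808.6528 ≈ -0.180

-0.180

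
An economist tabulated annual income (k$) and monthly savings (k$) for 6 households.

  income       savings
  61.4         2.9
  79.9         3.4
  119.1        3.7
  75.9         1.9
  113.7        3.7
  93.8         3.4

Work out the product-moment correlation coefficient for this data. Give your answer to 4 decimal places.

0.6750

n = 6, Σx = 543.8, Σy = 19, Σx² = 51825.72, Σy² = 62.52, Σxy = 1774.21
nΣxy − ΣxΣy = 10645.26 − 10332.2 = 313.06
nΣx² − (Σx)² = 310954.32 − 295718.44 = 15235.88; nΣy² − (Σy)² = 375.12 − 361 = 14.12
r = 313.06 / √(15235.88 × 14.12) = 313.06 / 463.8218 ≈ 0.6750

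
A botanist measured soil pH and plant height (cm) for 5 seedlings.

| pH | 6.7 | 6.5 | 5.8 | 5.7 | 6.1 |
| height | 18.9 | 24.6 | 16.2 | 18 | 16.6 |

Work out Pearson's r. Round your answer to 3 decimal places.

n = 5, Σx = 30.8, Σy = 94.3, Σx² = 190.48, Σy² = 1824.37, Σxy = 584.35
nΣxy − ΣxΣy = 2921.75 − 2904.44 = 17.31
nΣx² − (Σx)² = 952.4 − 948.64 = 3.76; nΣy² − (Σy)² = 9121.85 − 8892.49 = 229.36
r = 17.31 / √(3.76 × 229.36) = 17.31 / 29.3665 ≈ 0.589

0.589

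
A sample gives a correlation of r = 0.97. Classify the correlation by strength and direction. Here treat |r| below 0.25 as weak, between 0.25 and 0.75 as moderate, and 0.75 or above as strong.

strong positive

r = 0.97 > 0 so the relationship is positive.
|r| = 0.97, which falls in the strong range.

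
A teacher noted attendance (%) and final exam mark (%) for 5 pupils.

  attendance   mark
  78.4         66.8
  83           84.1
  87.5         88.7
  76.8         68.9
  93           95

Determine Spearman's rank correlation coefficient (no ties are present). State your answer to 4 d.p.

0.9000

Rank attendance: 2, 3, 4, 1, 5
Rank mark: 1, 3, 4, 2, 5
d = rank(attendance) − rank(mark): 1, 0, 0, -1, 0; Σd² = 2
ρ = 1 − 6Σd² / [n(n²−1)] = 1 − 6×2 / (5×24) = 1 − 12/120 ≈ 0.9000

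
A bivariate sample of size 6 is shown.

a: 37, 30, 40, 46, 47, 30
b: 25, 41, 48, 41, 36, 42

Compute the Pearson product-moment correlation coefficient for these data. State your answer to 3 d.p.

-0.064

n = 6, Σa = 230, Σb = 233, Σa² = 9094, Σb² = 9351, Σab = 8913
nΣab − ΣaΣb = 53478 − 53590 = -112
nΣa² − (Σa)² = 54564 − 52900 = 1664; nΣb² − (Σb)² = 56106 − 54289 = 1817
r = -112 / √(1664 × 1817) = -112 / 1738.8180 ≈ -0.064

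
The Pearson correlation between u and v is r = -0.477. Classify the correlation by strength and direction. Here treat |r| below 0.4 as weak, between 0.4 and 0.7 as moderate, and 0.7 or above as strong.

r = -0.477 < 0 so the relationship is negative.
|r| = 0.477, which falls in the moderate range.

moderate negative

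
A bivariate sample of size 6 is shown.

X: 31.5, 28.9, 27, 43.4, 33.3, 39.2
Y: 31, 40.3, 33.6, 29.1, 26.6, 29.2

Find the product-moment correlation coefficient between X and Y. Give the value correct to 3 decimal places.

n = 6, ΣX = 203.3, ΣY = 189.8, ΣX² = 7085.55, ΣY² = 6121.06, ΣXY = 6341.73
nΣXY − ΣXΣY = 38050.38 − 38586.34 = -535.96
nΣX² − (ΣX)² = 42513.3 − 41330.89 = 1182.41; nΣY² − (ΣY)² = 36726.36 − 36024.04 = 702.32
r = -535.96 / √(1182.41 × 702.32) = -535.96 / 911.2794 ≈ -0.588

-0.588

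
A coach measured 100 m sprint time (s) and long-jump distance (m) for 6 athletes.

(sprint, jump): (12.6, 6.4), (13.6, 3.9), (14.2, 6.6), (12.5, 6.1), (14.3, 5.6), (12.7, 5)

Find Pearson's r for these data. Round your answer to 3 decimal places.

-0.050

n = 6, Σx = 79.9, Σy = 33.6, Σx² = 1067.39, Σy² = 193.3, Σxy = 447.23
nΣxy − ΣxΣy = 2683.38 − 2684.64 = -1.26
nΣx² − (Σx)² = 6404.34 − 6384.01 = 20.33; nΣy² − (Σy)² = 1159.8 − 1128.96 = 30.84
r = -1.26 / √(20.33 × 30.84) = -1.26 / 25.0395 ≈ -0.050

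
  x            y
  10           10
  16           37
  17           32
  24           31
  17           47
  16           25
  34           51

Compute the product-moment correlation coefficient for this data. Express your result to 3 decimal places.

n = 7, Σx = 134, Σy = 233, Σx² = 2922, Σy² = 8889, Σxy = 4913
nΣxy − ΣxΣy = 34391 − 31222 = 3169
nΣx² − (Σx)² = 20454 − 17956 = 2498; nΣy² − (Σy)² = 62223 − 54289 = 7934
r = 3169 / √(2498 × 7934) = 3169 / 4451.8684 ≈ 0.712

0.712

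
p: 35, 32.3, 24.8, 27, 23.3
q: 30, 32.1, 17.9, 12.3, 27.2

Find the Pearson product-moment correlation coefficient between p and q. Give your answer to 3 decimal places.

0.552

n = 5, Σp = 142.4, Σq = 119.5, Σp² = 4155.22, Σq² = 3141.95, Σpq = 3496.61
nΣpq − ΣpΣq = 17483.05 − 17016.8 = 466.25
nΣp² − (Σp)² = 20776.1 − 20277.76 = 498.34; nΣq² − (Σq)² = 15709.75 − 14280.25 = 1429.5
r = 466.25 / √(498.34 × 1429.5) = 466.25 / 844.0243 ≈ 0.552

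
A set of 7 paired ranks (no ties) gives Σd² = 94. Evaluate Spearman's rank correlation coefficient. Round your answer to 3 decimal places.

-0.679

ρ = 1 − 6Σd² / [n(n²−1)] = 1 − 6×94 / (7×48)
  = 1 − 564/336 = 1 − 1.6786 ≈ -0.679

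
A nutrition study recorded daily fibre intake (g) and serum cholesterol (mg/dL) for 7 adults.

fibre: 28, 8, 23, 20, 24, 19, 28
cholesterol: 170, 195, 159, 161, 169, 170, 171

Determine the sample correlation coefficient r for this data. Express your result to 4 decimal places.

-0.6946

n = 7, Σx = 150, Σy = 1195, Σx² = 3498, Σy² = 204829, Σxy = 25271
nΣxy − ΣxΣy = 176897 − 179250 = -2353
nΣx² − (Σx)² = 24486 − 22500 = 1986; nΣy² − (Σy)² = 1433803 − 1428025 = 5778
r = -2353 / √(1986 × 5778) = -2353 / 3387.4929 ≈ -0.6946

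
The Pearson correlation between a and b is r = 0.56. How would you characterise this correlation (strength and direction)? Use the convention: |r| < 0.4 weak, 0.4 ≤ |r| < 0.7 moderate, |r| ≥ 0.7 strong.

r = 0.56 > 0 so the relationship is positive.
|r| = 0.56, which falls in the moderate range.

moderate positive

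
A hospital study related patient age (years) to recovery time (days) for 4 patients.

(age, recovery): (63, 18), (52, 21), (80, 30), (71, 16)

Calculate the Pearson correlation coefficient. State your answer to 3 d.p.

n = 4, Σx = 266, Σy = 85, Σx² = 18114, Σy² = 1921, Σxy = 5762
nΣxy − ΣxΣy = 23048 − 22610 = 438
nΣx² − (Σx)² = 72456 − 70756 = 1700; nΣy² − (Σy)² = 7684 − 7225 = 459
r = 438 / √(1700 × 459) = 438 / 883.3459 ≈ 0.496

0.496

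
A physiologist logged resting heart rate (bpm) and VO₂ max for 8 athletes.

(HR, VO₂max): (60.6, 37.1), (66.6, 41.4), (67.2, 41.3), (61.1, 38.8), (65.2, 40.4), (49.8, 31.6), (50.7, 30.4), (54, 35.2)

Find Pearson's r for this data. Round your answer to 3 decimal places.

n = 8, Σx = 475.2, Σy = 296.2, Σx² = 28574.54, Σy² = 11095.42, Σxy = 17801.38
nΣxy − ΣxΣy = 142411.04 − 140754.24 = 1656.8
nΣx² − (Σx)² = 228596.32 − 225815.04 = 2781.28; nΣy² − (Σy)² = 88763.36 − 87734.44 = 1028.92
r = 1656.8 / √(2781.28 × 1028.92) = 1656.8 / 1691.6603 ≈ 0.979

0.979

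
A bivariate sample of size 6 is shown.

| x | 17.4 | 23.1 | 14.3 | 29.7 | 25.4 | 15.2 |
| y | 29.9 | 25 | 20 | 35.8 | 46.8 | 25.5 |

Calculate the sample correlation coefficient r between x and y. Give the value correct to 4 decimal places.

0.7016

n = 6, Σx = 125.1, Σy = 183, Σx² = 2799.15, Σy² = 6041.14, Σxy = 4023.34
nΣxy − ΣxΣy = 24140.04 − 22893.3 = 1246.74
nΣx² − (Σx)² = 16794.9 − 15650.01 = 1144.89; nΣy² − (Σy)² = 36246.84 − 33489 = 2757.84
r = 1246.74 / √(1144.89 × 2757.84) = 1246.74 / 1776.9140 ≈ 0.7016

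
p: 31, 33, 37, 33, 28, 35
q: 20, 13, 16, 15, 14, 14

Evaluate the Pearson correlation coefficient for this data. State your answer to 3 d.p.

-0.068

n = 6, Σp = 197, Σq = 92, Σp² = 6517, Σq² = 1442, Σpq = 3018
nΣpq − ΣpΣq = 18108 − 18124 = -16
nΣp² − (Σp)² = 39102 − 38809 = 293; nΣq² − (Σq)² = 8652 − 8464 = 188
r = -16 / √(293 × 188) = -16 / 234.6998 ≈ -0.068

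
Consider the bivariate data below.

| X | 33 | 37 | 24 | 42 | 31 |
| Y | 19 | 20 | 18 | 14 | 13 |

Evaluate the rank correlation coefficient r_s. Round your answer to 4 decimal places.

0.2000

Rank X: 3, 4, 1, 5, 2
Rank Y: 4, 5, 3, 2, 1
d = rank(X) − rank(Y): -1, -1, -2, 3, 1; Σd² = 16
ρ = 1 − 6Σd² / [n(n²−1)] = 1 − 6×16 / (5×24) = 1 − 96/120 ≈ 0.2000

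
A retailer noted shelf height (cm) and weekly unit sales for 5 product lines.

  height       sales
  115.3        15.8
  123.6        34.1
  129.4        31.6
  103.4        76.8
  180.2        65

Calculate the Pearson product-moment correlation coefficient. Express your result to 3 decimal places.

0.223

n = 5, Σx = 651.9, Σy = 223.3, Σx² = 88479.01, Σy² = 12534.25, Σxy = 29779.66
nΣxy − ΣxΣy = 148898.3 − 145569.27 = 3329.03
nΣx² − (Σx)² = 442395.05 − 424973.61 = 17421.44; nΣy² − (Σy)² = 62671.25 − 49862.89 = 12808.36
r = 3329.03 / √(17421.44 × 12808.36) = 3329.03 / 14937.8739 ≈ 0.223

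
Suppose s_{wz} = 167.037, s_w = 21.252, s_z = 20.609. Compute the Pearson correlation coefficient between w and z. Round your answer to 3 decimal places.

0.381

r = Cov(w,z) / (s_w · s_z) = 167.037 / (21.252 × 20.609)
  = 167.037 / 437.9825 ≈ 0.381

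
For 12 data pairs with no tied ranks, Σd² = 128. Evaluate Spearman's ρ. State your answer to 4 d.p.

ρ = 1 − 6Σd² / [n(n²−1)] = 1 − 6×128 / (12×143)
  = 1 − 768/1716 = 1 − 0.44755 ≈ 0.5524

0.5524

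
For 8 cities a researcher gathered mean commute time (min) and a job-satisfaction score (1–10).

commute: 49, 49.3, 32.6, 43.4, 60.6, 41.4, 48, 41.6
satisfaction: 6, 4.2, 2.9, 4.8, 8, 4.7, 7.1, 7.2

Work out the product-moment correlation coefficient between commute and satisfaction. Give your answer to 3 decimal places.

n = 8, Σx = 365.9, Σy = 44.9, Σx² = 17198.69, Σy² = 273.43, Σxy = 2123.62
nΣxy − ΣxΣy = 16988.96 − 16428.91 = 560.05
nΣx² − (Σx)² = 137589.52 − 133882.81 = 3706.71; nΣy² − (Σy)² = 2187.44 − 2016.01 = 171.43
r = 560.05 / √(3706.71 × 171.43) = 560.05 / 797.1457 ≈ 0.703

0.703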